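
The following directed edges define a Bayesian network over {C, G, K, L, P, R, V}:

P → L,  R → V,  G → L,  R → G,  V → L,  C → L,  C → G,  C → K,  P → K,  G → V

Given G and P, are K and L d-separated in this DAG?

There are 5 undirected paths between K and L; checking each against the conditioning set {G, P}:
Path 1: K ← C → G → L
  G is a chain here and G is conditioned on, so the path is blocked at G.
Path 2: K ← C → G ← R → V → L
  C is a fork and C is not conditioned on; G is a collider and G is conditioned on, which opens it; R is a fork and R is not conditioned on; V is a chain and V is not conditioned on — no node blocks this path, so it is active.
Path 3: K ← C → G → V → L
  G is a chain here and G is conditioned on, so the path is blocked at G.
Path 4: K ← C → L
  C is a fork and C is not conditioned on — no node blocks this path, so it is active.
Path 5: K ← P → L
  P is a fork here and P is conditioned on, so the path is blocked at P.
At least one path is unblocked, so d-separation fails.

No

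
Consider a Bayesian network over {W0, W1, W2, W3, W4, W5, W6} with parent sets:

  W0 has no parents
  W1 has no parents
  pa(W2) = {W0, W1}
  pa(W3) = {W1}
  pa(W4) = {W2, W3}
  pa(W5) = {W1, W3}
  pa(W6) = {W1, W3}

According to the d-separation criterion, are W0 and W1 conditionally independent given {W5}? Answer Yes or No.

Yes

Enumerating the 4 paths from W0 to W1 and testing each for blocking by {W5}:
Path 1: W0 → W2 → W4 ← W3 ← W1
  W4 is a collider here and neither W4 nor any of its descendants is conditioned on, so the collider stays closed — the path is blocked at W4.
Path 2: W0 → W2 → W4 ← W3 → W5 ← W1
  W4 is a collider here and neither W4 nor any of its descendants is conditioned on, so the collider stays closed — the path is blocked at W4.
Path 3: W0 → W2 → W4 ← W3 → W6 ← W1
  W4 is a collider here and neither W4 nor any of its descendants is conditioned on, so the collider stays closed — the path is blocked at W4.
Path 4: W0 → W2 ← W1
  W2 is a collider here and neither W2 nor any of its descendants is conditioned on, so the collider stays closed — the path is blocked at W2.
Since every path is blocked, d-separation holds.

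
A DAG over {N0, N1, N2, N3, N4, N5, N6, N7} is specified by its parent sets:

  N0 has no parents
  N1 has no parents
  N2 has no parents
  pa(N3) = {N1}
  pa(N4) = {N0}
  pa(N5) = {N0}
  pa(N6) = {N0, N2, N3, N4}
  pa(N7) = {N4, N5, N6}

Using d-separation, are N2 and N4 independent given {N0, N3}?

Yes

We examine all 5 paths between N2 and N4:
  1. N2 → N6 → N7 ← N5 ← N0 → N4 — N6:chain[open]; N7:collider[blocks]; N5:chain[open]; N0:fork[blocks] ⇒ blocked
  2. N2 → N6 → N7 ← N4 — N6:chain[open]; N7:collider[blocks] ⇒ blocked
  3. N2 → N6 ← N0 → N5 → N7 ← N4 — N6:collider[blocks]; N0:fork[blocks]; N5:chain[open]; N7:collider[blocks] ⇒ blocked
  4. N2 → N6 ← N0 → N4 — N6:collider[blocks]; N0:fork[blocks] ⇒ blocked
  5. N2 → N6 ← N4 — N6:collider[blocks] ⇒ blocked
All paths are blocked; N2 ⊥ N4 | {N0, N3} holds.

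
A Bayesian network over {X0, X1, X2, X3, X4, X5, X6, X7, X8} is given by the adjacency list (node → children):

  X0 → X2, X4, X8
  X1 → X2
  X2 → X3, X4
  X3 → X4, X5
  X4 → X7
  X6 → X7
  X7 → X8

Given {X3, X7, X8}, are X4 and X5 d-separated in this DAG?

Yes — X4 and X5 are d-separated given {X3, X7, X8}.

Enumerating the 4 paths from X4 to X5 and testing each for blocking by {X3, X7, X8}:
  1. X4 → X7 → X8 ← X0 → X2 → X3 → X5 — X7:chain[blocks]; X8:collider[open]; X0:fork[open]; X2:chain[open]; X3:chain[blocks] ⇒ blocked
  2. X4 ← X3 → X5 — X3:fork[blocks] ⇒ blocked
  3. X4 ← X0 → X2 → X3 → X5 — X0:fork[open]; X2:chain[open]; X3:chain[blocks] ⇒ blocked
  4. X4 ← X2 → X3 → X5 — X2:fork[open]; X3:chain[blocks] ⇒ blocked
Every path is blocked, so X4 and X5 are d-separated given {X3, X7, X8}.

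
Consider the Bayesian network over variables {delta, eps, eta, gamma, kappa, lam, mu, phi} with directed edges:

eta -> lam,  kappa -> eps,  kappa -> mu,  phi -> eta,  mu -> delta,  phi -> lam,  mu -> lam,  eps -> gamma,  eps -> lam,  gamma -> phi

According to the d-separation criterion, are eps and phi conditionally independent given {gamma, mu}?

We examine all 5 paths between eps and phi:
Path 1: eps ← kappa → mu → lam ← eta ← phi
  mu is a chain here and mu is conditioned on, so the path is blocked at mu.
Path 2: eps ← kappa → mu → lam ← phi
  mu is a chain here and mu is conditioned on, so the path is blocked at mu.
Path 3: eps → gamma → phi
  gamma is a chain here and gamma is conditioned on, so the path is blocked at gamma.
Path 4: eps → lam ← eta ← phi
  lam is a collider here and neither lam nor any of its descendants is conditioned on, so the collider stays closed — the path is blocked at lam.
Path 5: eps → lam ← phi
  lam is a collider here and neither lam nor any of its descendants is conditioned on, so the collider stays closed — the path is blocked at lam.
Since every path is blocked, d-separation holds.

Yes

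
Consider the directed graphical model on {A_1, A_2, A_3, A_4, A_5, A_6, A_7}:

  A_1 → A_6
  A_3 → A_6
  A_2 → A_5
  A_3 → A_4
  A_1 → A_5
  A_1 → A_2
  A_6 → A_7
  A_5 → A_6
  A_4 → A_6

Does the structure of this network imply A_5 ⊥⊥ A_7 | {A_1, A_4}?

Enumerating the 3 paths from A_5 to A_7 and testing each for blocking by {A_1, A_4}:
  1. A_5 ← A_1 → A_6 → A_7 — A_1:fork[blocks]; A_6:chain[open] ⇒ blocked
  2. A_5 → A_6 → A_7 — A_6:chain[open] ⇒ active
  3. A_5 ← A_2 ← A_1 → A_6 → A_7 — A_2:chain[open]; A_1:fork[blocks]; A_6:chain[open] ⇒ blocked
Because an active path exists, A_5 and A_7 are not d-separated.

No — A_5 and A_7 are not d-separated given {A_1, A_4}.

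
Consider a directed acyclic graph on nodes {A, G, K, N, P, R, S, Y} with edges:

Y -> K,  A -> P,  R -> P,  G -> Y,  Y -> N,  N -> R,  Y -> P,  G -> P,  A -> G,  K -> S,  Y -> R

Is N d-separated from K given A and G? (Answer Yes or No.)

No

We examine all 5 paths between N and K:
Path 1: N → R ← Y → K
  R is a collider here and neither R nor any of its descendants is conditioned on, so the collider stays closed — the path is blocked at R.
Path 2: N → R → P ← A → G → Y → K
  P is a collider here and neither P nor any of its descendants is conditioned on, so the collider stays closed — the path is blocked at P.
Path 3: N → R → P ← G → Y → K
  P is a collider here and neither P nor any of its descendants is conditioned on, so the collider stays closed — the path is blocked at P.
Path 4: N → R → P ← Y → K
  P is a collider here and neither P nor any of its descendants is conditioned on, so the collider stays closed — the path is blocked at P.
Path 5: N ← Y → K
  Y is a fork and Y is not conditioned on — no node blocks this path, so it is active.
Because an active path exists, N and K are not d-separated.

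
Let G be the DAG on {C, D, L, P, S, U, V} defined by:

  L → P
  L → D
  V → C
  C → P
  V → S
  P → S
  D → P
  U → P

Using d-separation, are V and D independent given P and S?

No — V and D are not d-separated given {P, S}.

4 paths connect V and D; each must be blocked for d-separation to hold:
Path 1: V → S ← P ← D
  P is a chain here and P is conditioned on, so the path is blocked at P.
Path 2: V → S ← P ← L → D
  P is a chain here and P is conditioned on, so the path is blocked at P.
Path 3: V → C → P ← D
  C is a chain and C is not conditioned on; P is a collider and P is conditioned on, which opens it — no node blocks this path, so it is active.
Path 4: V → C → P ← L → D
  C is a chain and C is not conditioned on; P is a collider and P is conditioned on, which opens it; L is a fork and L is not conditioned on — no node blocks this path, so it is active.
Since the path V → C → P ← D is active, V and D are not d-separated given {P, S}.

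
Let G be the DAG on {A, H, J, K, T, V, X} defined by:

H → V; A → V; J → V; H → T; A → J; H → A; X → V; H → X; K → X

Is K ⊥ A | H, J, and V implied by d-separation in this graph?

No

Enumerating the 6 paths from K to A and testing each for blocking by {H, J, V}:
Path 1: K → X → V ← A
  X is a chain and X is not conditioned on; V is a collider and V is conditioned on, which opens it — no node blocks this path, so it is active.
Path 2: K → X → V ← J ← A
  J is a chain here and J is conditioned on, so the path is blocked at J.
Path 3: K → X → V ← H → A
  H is a fork here and H is conditioned on, so the path is blocked at H.
Path 4: K → X ← H → V ← A
  H is a fork here and H is conditioned on, so the path is blocked at H.
Path 5: K → X ← H → V ← J ← A
  H is a fork here and H is conditioned on, so the path is blocked at H.
Path 6: K → X ← H → A
  H is a fork here and H is conditioned on, so the path is blocked at H.
Because an active path exists, K and A are not d-separated.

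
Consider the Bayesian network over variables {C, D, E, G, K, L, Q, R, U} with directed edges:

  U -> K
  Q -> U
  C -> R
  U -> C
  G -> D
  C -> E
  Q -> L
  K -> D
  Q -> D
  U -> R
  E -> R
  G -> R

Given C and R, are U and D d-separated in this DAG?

We examine all 5 paths between U and D:
  1. U ← Q → D — Q:fork[open] ⇒ active
  2. U → R ← G → D — R:collider[open]; G:fork[open] ⇒ active
  3. U → K → D — K:chain[open] ⇒ active
  4. U → C → E → R ← G → D — C:chain[blocks]; E:chain[open]; R:collider[open]; G:fork[open] ⇒ blocked
  5. U → C → R ← G → D — C:chain[blocks]; R:collider[open]; G:fork[open] ⇒ blocked
Because an active path exists, U and D are not d-separated.

No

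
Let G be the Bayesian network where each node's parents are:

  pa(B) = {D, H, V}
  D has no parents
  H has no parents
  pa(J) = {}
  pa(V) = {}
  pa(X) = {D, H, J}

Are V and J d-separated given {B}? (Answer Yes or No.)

2 paths connect V and J; each must be blocked for d-separation to hold:
Path 1: V → B ← D → X ← J
  X is a collider here and neither X nor any of its descendants is conditioned on, so the collider stays closed — the path is blocked at X.
Path 2: V → B ← H → X ← J
  X is a collider here and neither X nor any of its descendants is conditioned on, so the collider stays closed — the path is blocked at X.
Every path is blocked, so V and J are d-separated given {B}.

Yes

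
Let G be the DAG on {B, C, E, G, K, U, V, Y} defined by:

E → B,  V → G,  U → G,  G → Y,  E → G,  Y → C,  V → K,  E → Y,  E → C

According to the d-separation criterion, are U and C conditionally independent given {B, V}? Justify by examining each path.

No

4 paths connect U and C; each must be blocked for d-separation to hold:
  1. U → G ← E → Y → C — G:collider[blocks]; E:fork[open]; Y:chain[open] ⇒ blocked
  2. U → G ← E → C — G:collider[blocks]; E:fork[open] ⇒ blocked
  3. U → G → Y ← E → C — G:chain[open]; Y:collider[blocks]; E:fork[open] ⇒ blocked
  4. U → G → Y → C — G:chain[open]; Y:chain[open] ⇒ active
Because an active path exists, U and C are not d-separated.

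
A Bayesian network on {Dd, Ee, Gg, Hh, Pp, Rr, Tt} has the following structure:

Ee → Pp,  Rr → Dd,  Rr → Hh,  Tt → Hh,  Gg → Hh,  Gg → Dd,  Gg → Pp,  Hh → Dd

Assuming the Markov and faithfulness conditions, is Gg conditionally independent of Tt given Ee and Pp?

Enumerating the 3 paths from Gg to Tt and testing each for blocking by {Ee, Pp}:
Path 1: Gg → Hh ← Tt
  Hh is a collider here and neither Hh nor any of its descendants is conditioned on, so the collider stays closed — the path is blocked at Hh.
Path 2: Gg → Dd ← Hh ← Tt
  Dd is a collider here and neither Dd nor any of its descendants is conditioned on, so the collider stays closed — the path is blocked at Dd.
Path 3: Gg → Dd ← Rr → Hh ← Tt
  Dd is a collider here and neither Dd nor any of its descendants is conditioned on, so the collider stays closed — the path is blocked at Dd.
Since every path is blocked, d-separation holds.

Yes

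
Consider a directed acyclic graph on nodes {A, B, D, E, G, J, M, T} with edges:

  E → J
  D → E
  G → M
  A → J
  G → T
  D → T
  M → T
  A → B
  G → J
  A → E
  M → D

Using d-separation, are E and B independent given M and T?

Enumerating the 6 paths from E to B and testing each for blocking by {M, T}:
Path 1: E ← A → B
  A is a fork and A is not conditioned on — no node blocks this path, so it is active.
Path 2: E → J ← A → B
  J is a collider here and neither J nor any of its descendants is conditioned on, so the collider stays closed — the path is blocked at J.
Path 3: E ← D → T ← G → J ← A → B
  J is a collider here and neither J nor any of its descendants is conditioned on, so the collider stays closed — the path is blocked at J.
Path 4: E ← D → T ← M ← G → J ← A → B
  M is a chain here and M is conditioned on, so the path is blocked at M.
Path 5: E ← D ← M → T ← G → J ← A → B
  M is a fork here and M is conditioned on, so the path is blocked at M.
Path 6: E ← D ← M ← G → J ← A → B
  M is a chain here and M is conditioned on, so the path is blocked at M.
Since the path E ← A → B is active, E and B are not d-separated given {M, T}.

No — E and B are not d-separated given {M, T}.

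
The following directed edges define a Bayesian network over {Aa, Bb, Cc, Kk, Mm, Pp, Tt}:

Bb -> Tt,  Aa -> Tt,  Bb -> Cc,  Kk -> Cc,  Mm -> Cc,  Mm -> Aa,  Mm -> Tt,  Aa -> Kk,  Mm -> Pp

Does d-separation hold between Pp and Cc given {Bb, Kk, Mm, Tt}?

We examine all 5 paths between Pp and Cc:
Path 1: Pp ← Mm → Cc
  Mm is a fork here and Mm is conditioned on, so the path is blocked at Mm.
Path 2: Pp ← Mm → Tt ← Bb → Cc
  Mm is a fork here and Mm is conditioned on, so the path is blocked at Mm.
Path 3: Pp ← Mm → Tt ← Aa → Kk → Cc
  Mm is a fork here and Mm is conditioned on, so the path is blocked at Mm.
Path 4: Pp ← Mm → Aa → Tt ← Bb → Cc
  Mm is a fork here and Mm is conditioned on, so the path is blocked at Mm.
Path 5: Pp ← Mm → Aa → Kk → Cc
  Mm is a fork here and Mm is conditioned on, so the path is blocked at Mm.
All paths are blocked; Pp ⊥ Cc | {Bb, Kk, Mm, Tt} holds.

Yes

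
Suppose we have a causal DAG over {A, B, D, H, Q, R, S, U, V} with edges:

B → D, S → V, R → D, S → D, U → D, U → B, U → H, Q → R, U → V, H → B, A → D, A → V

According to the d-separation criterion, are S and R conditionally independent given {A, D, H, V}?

No — S and R are not d-separated given {A, D, H, V}.

There are 5 undirected paths between S and R; checking each against the conditioning set {A, D, H, V}:
  1. S → V ← A → D ← R — V:collider[open]; A:fork[blocks]; D:collider[open] ⇒ blocked
  2. S → V ← U → B → D ← R — V:collider[open]; U:fork[open]; B:chain[open]; D:collider[open] ⇒ active
  3. S → V ← U → D ← R — V:collider[open]; U:fork[open]; D:collider[open] ⇒ active
  4. S → V ← U → H → B → D ← R — V:collider[open]; U:fork[open]; H:chain[blocks]; B:chain[open]; D:collider[open] ⇒ blocked
  5. S → D ← R — D:collider[open] ⇒ active
At least one path is unblocked, so d-separation fails.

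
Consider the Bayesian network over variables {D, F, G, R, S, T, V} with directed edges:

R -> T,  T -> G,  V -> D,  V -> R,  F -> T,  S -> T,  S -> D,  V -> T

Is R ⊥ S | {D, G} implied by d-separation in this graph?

4 paths connect R and S; each must be blocked for d-separation to hold:
  1. R ← V → T ← S — V:fork[open]; T:collider[open] ⇒ active
  2. R ← V → D ← S — V:fork[open]; D:collider[open] ⇒ active
  3. R → T ← V → D ← S — T:collider[open]; V:fork[open]; D:collider[open] ⇒ active
  4. R → T ← S — T:collider[open] ⇒ active
Because an active path exists, R and S are not d-separated.

No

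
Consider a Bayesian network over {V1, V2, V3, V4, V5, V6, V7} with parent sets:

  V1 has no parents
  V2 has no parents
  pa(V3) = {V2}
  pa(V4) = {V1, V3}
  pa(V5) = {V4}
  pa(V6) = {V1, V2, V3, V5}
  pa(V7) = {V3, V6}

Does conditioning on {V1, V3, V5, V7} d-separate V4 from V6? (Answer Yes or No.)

Yes — V4 and V6 are d-separated given {V1, V3, V5, V7}.

We examine all 5 paths between V4 and V6:
  1. V4 ← V1 → V6 — V1:fork[blocks] ⇒ blocked
  2. V4 ← V3 ← V2 → V6 — V3:chain[blocks]; V2:fork[open] ⇒ blocked
  3. V4 ← V3 → V7 ← V6 — V3:fork[blocks]; V7:collider[open] ⇒ blocked
  4. V4 ← V3 → V6 — V3:fork[blocks] ⇒ blocked
  5. V4 → V5 → V6 — V5:chain[blocks] ⇒ blocked
All paths are blocked; V4 ⊥ V6 | {V1, V3, V5, V7} holds.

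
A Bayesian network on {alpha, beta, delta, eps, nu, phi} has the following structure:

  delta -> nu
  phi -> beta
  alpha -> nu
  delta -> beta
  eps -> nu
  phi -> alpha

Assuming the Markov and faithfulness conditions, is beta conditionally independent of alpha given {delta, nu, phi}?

Enumerating the 2 paths from beta to alpha and testing each for blocking by {delta, nu, phi}:
Path 1: beta ← phi → alpha
  phi is a fork here and phi is conditioned on, so the path is blocked at phi.
Path 2: beta ← delta → nu ← alpha
  delta is a fork here and delta is conditioned on, so the path is blocked at delta.
Every path is blocked, so beta and alpha are d-separated given {delta, nu, phi}.

Yes — beta and alpha are d-separated given {delta, nu, phi}.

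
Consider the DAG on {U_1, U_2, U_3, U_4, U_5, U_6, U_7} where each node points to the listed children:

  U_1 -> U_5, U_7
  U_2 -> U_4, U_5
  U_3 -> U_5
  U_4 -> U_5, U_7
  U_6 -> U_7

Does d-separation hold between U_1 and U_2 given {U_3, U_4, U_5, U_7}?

4 paths connect U_1 and U_2; each must be blocked for d-separation to hold:
Path 1: U_1 → U_5 ← U_2
  U_5 is a collider and U_5 is conditioned on, which opens it — no node blocks this path, so it is active.
Path 2: U_1 → U_5 ← U_4 ← U_2
  U_4 is a chain here and U_4 is conditioned on, so the path is blocked at U_4.
Path 3: U_1 → U_7 ← U_4 ← U_2
  U_4 is a chain here and U_4 is conditioned on, so the path is blocked at U_4.
Path 4: U_1 → U_7 ← U_4 → U_5 ← U_2
  U_4 is a fork here and U_4 is conditioned on, so the path is blocked at U_4.
Since the path U_1 → U_5 ← U_2 is active, U_1 and U_2 are not d-separated given {U_3, U_4, U_5, U_7}.

No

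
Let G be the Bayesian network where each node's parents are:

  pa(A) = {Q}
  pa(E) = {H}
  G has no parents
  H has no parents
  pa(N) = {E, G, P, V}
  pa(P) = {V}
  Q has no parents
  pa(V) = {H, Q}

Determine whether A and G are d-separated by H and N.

No

There are 3 undirected paths between A and G; checking each against the conditioning set {H, N}:
Path 1: A ← Q → V → P → N ← G
  Q is a fork and Q is not conditioned on; V is a chain and V is not conditioned on; P is a chain and P is not conditioned on; N is a collider and N is conditioned on, which opens it — no node blocks this path, so it is active.
Path 2: A ← Q → V → N ← G
  Q is a fork and Q is not conditioned on; V is a chain and V is not conditioned on; N is a collider and N is conditioned on, which opens it — no node blocks this path, so it is active.
Path 3: A ← Q → V ← H → E → N ← G
  H is a fork here and H is conditioned on, so the path is blocked at H.
Since the path A ← Q → V → P → N ← G is active, A and G are not d-separated given {H, N}.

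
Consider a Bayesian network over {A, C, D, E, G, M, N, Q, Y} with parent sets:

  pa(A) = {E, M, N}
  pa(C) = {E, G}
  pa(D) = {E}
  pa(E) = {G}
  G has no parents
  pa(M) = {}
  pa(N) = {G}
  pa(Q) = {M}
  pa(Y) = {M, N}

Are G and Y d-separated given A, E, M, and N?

Yes

6 paths connect G and Y; each must be blocked for d-separation to hold:
Path 1: G → C ← E → A ← M → Y
  C is a collider here and neither C nor any of its descendants is conditioned on, so the collider stays closed — the path is blocked at C.
Path 2: G → C ← E → A ← N → Y
  C is a collider here and neither C nor any of its descendants is conditioned on, so the collider stays closed — the path is blocked at C.
Path 3: G → N → Y
  N is a chain here and N is conditioned on, so the path is blocked at N.
Path 4: G → N → A ← M → Y
  N is a chain here and N is conditioned on, so the path is blocked at N.
Path 5: G → E → A ← M → Y
  E is a chain here and E is conditioned on, so the path is blocked at E.
Path 6: G → E → A ← N → Y
  E is a chain here and E is conditioned on, so the path is blocked at E.
Every path is blocked, so G and Y are d-separated given {A, E, M, N}.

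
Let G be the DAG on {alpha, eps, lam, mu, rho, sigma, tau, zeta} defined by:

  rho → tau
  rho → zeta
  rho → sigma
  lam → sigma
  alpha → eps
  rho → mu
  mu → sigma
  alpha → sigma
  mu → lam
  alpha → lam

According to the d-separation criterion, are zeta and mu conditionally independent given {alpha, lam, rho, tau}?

Enumerating the 4 paths from zeta to mu and testing each for blocking by {alpha, lam, rho, tau}:
  1. zeta ← rho → sigma ← alpha → lam ← mu — rho:fork[blocks]; sigma:collider[blocks]; alpha:fork[blocks]; lam:collider[open] ⇒ blocked
  2. zeta ← rho → sigma ← mu — rho:fork[blocks]; sigma:collider[blocks] ⇒ blocked
  3. zeta ← rho → sigma ← lam ← mu — rho:fork[blocks]; sigma:collider[blocks]; lam:chain[blocks] ⇒ blocked
  4. zeta ← rho → mu — rho:fork[blocks] ⇒ blocked
Every path is blocked, so zeta and mu are d-separated given {alpha, lam, rho, tau}.

Yes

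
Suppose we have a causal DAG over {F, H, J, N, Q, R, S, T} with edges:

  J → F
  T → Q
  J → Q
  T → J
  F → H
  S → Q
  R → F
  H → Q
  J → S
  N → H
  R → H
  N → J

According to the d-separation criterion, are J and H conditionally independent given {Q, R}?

No

Enumerating the 6 paths from J to H and testing each for blocking by {Q, R}:
  1. J ← T → Q ← H — T:fork[open]; Q:collider[open] ⇒ active
  2. J ← N → H — N:fork[open] ⇒ active
  3. J → S → Q ← H — S:chain[open]; Q:collider[open] ⇒ active
  4. J → F → H — F:chain[open] ⇒ active
  5. J → F ← R → H — F:collider[open]; R:fork[blocks] ⇒ blocked
  6. J → Q ← H — Q:collider[open] ⇒ active
Because an active path exists, J and H are not d-separated.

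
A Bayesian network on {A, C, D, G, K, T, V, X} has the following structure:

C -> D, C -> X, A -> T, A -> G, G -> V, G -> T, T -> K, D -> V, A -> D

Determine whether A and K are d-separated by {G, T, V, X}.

3 paths connect A and K; each must be blocked for d-separation to hold:
  1. A → D → V ← G → T → K — D:chain[open]; V:collider[open]; G:fork[blocks]; T:chain[blocks] ⇒ blocked
  2. A → G → T → K — G:chain[blocks]; T:chain[blocks] ⇒ blocked
  3. A → T → K — T:chain[blocks] ⇒ blocked
Since every path is blocked, d-separation holds.

Yes — A and K are d-separated given {G, T, V, X}.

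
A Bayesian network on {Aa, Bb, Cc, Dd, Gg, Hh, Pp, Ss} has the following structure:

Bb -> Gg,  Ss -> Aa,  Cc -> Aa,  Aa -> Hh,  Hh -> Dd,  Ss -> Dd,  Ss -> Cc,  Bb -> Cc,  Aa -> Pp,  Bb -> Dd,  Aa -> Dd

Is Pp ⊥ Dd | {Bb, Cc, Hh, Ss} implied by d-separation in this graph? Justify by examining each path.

We examine all 6 paths between Pp and Dd:
Path 1: Pp ← Aa → Hh → Dd
  Hh is a chain here and Hh is conditioned on, so the path is blocked at Hh.
Path 2: Pp ← Aa → Dd
  Aa is a fork and Aa is not conditioned on — no node blocks this path, so it is active.
Path 3: Pp ← Aa ← Cc ← Bb → Dd
  Cc is a chain here and Cc is conditioned on, so the path is blocked at Cc.
Path 4: Pp ← Aa ← Cc ← Ss → Dd
  Cc is a chain here and Cc is conditioned on, so the path is blocked at Cc.
Path 5: Pp ← Aa ← Ss → Dd
  Ss is a fork here and Ss is conditioned on, so the path is blocked at Ss.
Path 6: Pp ← Aa ← Ss → Cc ← Bb → Dd
  Ss is a fork here and Ss is conditioned on, so the path is blocked at Ss.
Because an active path exists, Pp and Dd are not d-separated.

No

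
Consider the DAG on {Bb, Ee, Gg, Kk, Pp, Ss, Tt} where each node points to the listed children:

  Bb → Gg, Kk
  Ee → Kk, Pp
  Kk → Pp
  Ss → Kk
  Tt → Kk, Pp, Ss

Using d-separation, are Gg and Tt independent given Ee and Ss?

Yes — Gg and Tt are d-separated given {Ee, Ss}.

4 paths connect Gg and Tt; each must be blocked for d-separation to hold:
Path 1: Gg ← Bb → Kk → Pp ← Tt
  Pp is a collider here and neither Pp nor any of its descendants is conditioned on, so the collider stays closed — the path is blocked at Pp.
Path 2: Gg ← Bb → Kk ← Tt
  Kk is a collider here and neither Kk nor any of its descendants is conditioned on, so the collider stays closed — the path is blocked at Kk.
Path 3: Gg ← Bb → Kk ← Ee → Pp ← Tt
  Kk is a collider here and neither Kk nor any of its descendants is conditioned on, so the collider stays closed — the path is blocked at Kk.
Path 4: Gg ← Bb → Kk ← Ss ← Tt
  Kk is a collider here and neither Kk nor any of its descendants is conditioned on, so the collider stays closed — the path is blocked at Kk.
All paths are blocked; Gg ⊥ Tt | {Ee, Ss} holds.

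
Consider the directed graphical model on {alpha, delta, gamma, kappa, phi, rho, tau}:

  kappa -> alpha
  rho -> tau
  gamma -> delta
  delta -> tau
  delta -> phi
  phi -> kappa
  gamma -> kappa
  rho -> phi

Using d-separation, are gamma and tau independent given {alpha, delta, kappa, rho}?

4 paths connect gamma and tau; each must be blocked for d-separation to hold:
  1. gamma → kappa ← phi ← rho → tau — kappa:collider[open]; phi:chain[open]; rho:fork[blocks] ⇒ blocked
  2. gamma → kappa ← phi ← delta → tau — kappa:collider[open]; phi:chain[open]; delta:fork[blocks] ⇒ blocked
  3. gamma → delta → tau — delta:chain[blocks] ⇒ blocked
  4. gamma → delta → phi ← rho → tau — delta:chain[blocks]; phi:collider[open]; rho:fork[blocks] ⇒ blocked
Every path is blocked, so gamma and tau are d-separated given {alpha, delta, kappa, rho}.

Yes — gamma and tau are d-separated given {alpha, delta, kappa, rho}.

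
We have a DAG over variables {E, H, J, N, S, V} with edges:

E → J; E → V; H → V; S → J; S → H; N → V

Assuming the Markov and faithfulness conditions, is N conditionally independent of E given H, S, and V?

No

2 paths connect N and E; each must be blocked for d-separation to hold:
  1. N → V ← E — V:collider[open] ⇒ active
  2. N → V ← H ← S → J ← E — V:collider[open]; H:chain[blocks]; S:fork[blocks]; J:collider[blocks] ⇒ blocked
At least one path is unblocked, so d-separation fails.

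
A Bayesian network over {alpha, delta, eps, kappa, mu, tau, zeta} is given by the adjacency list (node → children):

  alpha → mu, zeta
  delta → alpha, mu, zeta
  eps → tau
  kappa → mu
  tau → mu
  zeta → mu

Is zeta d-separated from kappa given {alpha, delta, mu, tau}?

No

There are 5 undirected paths between zeta and kappa; checking each against the conditioning set {alpha, delta, mu, tau}:
Path 1: zeta → mu ← kappa
  mu is a collider and mu is conditioned on, which opens it — no node blocks this path, so it is active.
Path 2: zeta ← delta → mu ← kappa
  delta is a fork here and delta is conditioned on, so the path is blocked at delta.
Path 3: zeta ← delta → alpha → mu ← kappa
  delta is a fork here and delta is conditioned on, so the path is blocked at delta.
Path 4: zeta ← alpha → mu ← kappa
  alpha is a fork here and alpha is conditioned on, so the path is blocked at alpha.
Path 5: zeta ← alpha ← delta → mu ← kappa
  alpha is a chain here and alpha is conditioned on, so the path is blocked at alpha.
At least one path is unblocked, so d-separation fails.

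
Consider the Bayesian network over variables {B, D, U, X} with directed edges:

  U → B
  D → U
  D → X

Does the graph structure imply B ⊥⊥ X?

No — B and X are not d-separated given ∅.

There is one path between B and X:
  1. B ← U ← D → X — U:chain[open]; D:fork[open] ⇒ active
Since the path B ← U ← D → X is active, B and X are not d-separated given ∅.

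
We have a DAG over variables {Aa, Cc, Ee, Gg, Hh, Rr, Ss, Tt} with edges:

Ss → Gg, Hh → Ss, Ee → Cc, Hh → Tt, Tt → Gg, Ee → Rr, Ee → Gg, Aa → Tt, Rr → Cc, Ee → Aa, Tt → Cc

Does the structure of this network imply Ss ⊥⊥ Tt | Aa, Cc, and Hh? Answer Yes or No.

There are 5 undirected paths between Ss and Tt; checking each against the conditioning set {Aa, Cc, Hh}:
Path 1: Ss ← Hh → Tt
  Hh is a fork here and Hh is conditioned on, so the path is blocked at Hh.
Path 2: Ss → Gg ← Ee → Aa → Tt
  Gg is a collider here and neither Gg nor any of its descendants is conditioned on, so the collider stays closed — the path is blocked at Gg.
Path 3: Ss → Gg ← Ee → Rr → Cc ← Tt
  Gg is a collider here and neither Gg nor any of its descendants is conditioned on, so the collider stays closed — the path is blocked at Gg.
Path 4: Ss → Gg ← Ee → Cc ← Tt
  Gg is a collider here and neither Gg nor any of its descendants is conditioned on, so the collider stays closed — the path is blocked at Gg.
Path 5: Ss → Gg ← Tt
  Gg is a collider here and neither Gg nor any of its descendants is conditioned on, so the collider stays closed — the path is blocked at Gg.
Since every path is blocked, d-separation holds.

Yes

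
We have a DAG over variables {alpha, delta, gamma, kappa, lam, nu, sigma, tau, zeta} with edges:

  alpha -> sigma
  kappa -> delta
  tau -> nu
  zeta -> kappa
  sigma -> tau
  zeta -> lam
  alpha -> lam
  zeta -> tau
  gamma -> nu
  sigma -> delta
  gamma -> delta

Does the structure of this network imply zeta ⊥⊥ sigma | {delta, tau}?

No

There are 5 undirected paths between zeta and sigma; checking each against the conditioning set {delta, tau}:
  1. zeta → lam ← alpha → sigma — lam:collider[blocks]; alpha:fork[open] ⇒ blocked
  2. zeta → kappa → delta ← sigma — kappa:chain[open]; delta:collider[open] ⇒ active
  3. zeta → kappa → delta ← gamma → nu ← tau ← sigma — kappa:chain[open]; delta:collider[open]; gamma:fork[open]; nu:collider[blocks]; tau:chain[blocks] ⇒ blocked
  4. zeta → tau ← sigma — tau:collider[open] ⇒ active
  5. zeta → tau → nu ← gamma → delta ← sigma — tau:chain[blocks]; nu:collider[blocks]; gamma:fork[open]; delta:collider[open] ⇒ blocked
At least one path is unblocked, so d-separation fails.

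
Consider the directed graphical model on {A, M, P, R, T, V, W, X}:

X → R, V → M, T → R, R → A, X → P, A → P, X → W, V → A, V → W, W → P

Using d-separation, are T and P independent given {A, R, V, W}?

We examine all 6 paths between T and P:
  1. T → R → A ← V → W ← X → P — R:chain[blocks]; A:collider[open]; V:fork[blocks]; W:collider[open]; X:fork[open] ⇒ blocked
  2. T → R → A ← V → W → P — R:chain[blocks]; A:collider[open]; V:fork[blocks]; W:chain[blocks] ⇒ blocked
  3. T → R → A → P — R:chain[blocks]; A:chain[blocks] ⇒ blocked
  4. T → R ← X → W ← V → A → P — R:collider[open]; X:fork[open]; W:collider[open]; V:fork[blocks]; A:chain[blocks] ⇒ blocked
  5. T → R ← X → W → P — R:collider[open]; X:fork[open]; W:chain[blocks] ⇒ blocked
  6. T → R ← X → P — R:collider[open]; X:fork[open] ⇒ active
Because an active path exists, T and P are not d-separated.

No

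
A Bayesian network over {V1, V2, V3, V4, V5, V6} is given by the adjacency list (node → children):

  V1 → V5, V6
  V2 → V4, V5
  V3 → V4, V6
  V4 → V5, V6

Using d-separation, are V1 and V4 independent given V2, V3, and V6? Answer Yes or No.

No — V1 and V4 are not d-separated given {V2, V3, V6}.

4 paths connect V1 and V4; each must be blocked for d-separation to hold:
Path 1: V1 → V5 ← V2 → V4
  V5 is a collider here and neither V5 nor any of its descendants is conditioned on, so the collider stays closed — the path is blocked at V5.
Path 2: V1 → V5 ← V4
  V5 is a collider here and neither V5 nor any of its descendants is conditioned on, so the collider stays closed — the path is blocked at V5.
Path 3: V1 → V6 ← V3 → V4
  V3 is a fork here and V3 is conditioned on, so the path is blocked at V3.
Path 4: V1 → V6 ← V4
  V6 is a collider and V6 is conditioned on, which opens it — no node blocks this path, so it is active.
At least one path is unblocked, so d-separation fails.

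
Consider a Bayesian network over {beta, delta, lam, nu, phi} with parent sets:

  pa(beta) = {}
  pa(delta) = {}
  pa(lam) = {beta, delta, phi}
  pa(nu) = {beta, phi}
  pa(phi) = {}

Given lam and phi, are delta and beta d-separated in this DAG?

No

There are 2 undirected paths between delta and beta; checking each against the conditioning set {lam, phi}:
Path 1: delta → lam ← beta
  lam is a collider and lam is conditioned on, which opens it — no node blocks this path, so it is active.
Path 2: delta → lam ← phi → nu ← beta
  phi is a fork here and phi is conditioned on, so the path is blocked at phi.
Since the path delta → lam ← beta is active, delta and beta are not d-separated given {lam, phi}.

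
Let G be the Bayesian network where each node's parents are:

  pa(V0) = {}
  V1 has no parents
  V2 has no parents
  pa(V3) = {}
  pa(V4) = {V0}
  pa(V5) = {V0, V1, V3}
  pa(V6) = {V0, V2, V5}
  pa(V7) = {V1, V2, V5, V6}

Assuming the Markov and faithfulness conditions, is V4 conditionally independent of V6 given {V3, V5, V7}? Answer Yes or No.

6 paths connect V4 and V6; each must be blocked for d-separation to hold:
  1. V4 ← V0 → V5 ← V1 → V7 ← V6 — V0:fork[open]; V5:collider[open]; V1:fork[open]; V7:collider[open] ⇒ active
  2. V4 ← V0 → V5 ← V1 → V7 ← V2 → V6 — V0:fork[open]; V5:collider[open]; V1:fork[open]; V7:collider[open]; V2:fork[open] ⇒ active
  3. V4 ← V0 → V5 → V6 — V0:fork[open]; V5:chain[blocks] ⇒ blocked
  4. V4 ← V0 → V5 → V7 ← V6 — V0:fork[open]; V5:chain[blocks]; V7:collider[open] ⇒ blocked
  5. V4 ← V0 → V5 → V7 ← V2 → V6 — V0:fork[open]; V5:chain[blocks]; V7:collider[open]; V2:fork[open] ⇒ blocked
  6. V4 ← V0 → V6 — V0:fork[open] ⇒ active
Since the path V4 ← V0 → V5 ← V1 → V7 ← V6 is active, V4 and V6 are not d-separated given {V3, V5, V7}.

No — V4 and V6 are not d-separated given {V3, V5, V7}.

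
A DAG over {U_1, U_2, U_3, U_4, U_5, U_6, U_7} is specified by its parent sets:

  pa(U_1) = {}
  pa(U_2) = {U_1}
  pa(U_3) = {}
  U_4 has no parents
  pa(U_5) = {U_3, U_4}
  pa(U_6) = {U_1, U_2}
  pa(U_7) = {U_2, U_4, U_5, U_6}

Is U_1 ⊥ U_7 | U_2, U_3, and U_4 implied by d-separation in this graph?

Enumerating the 4 paths from U_1 to U_7 and testing each for blocking by {U_2, U_3, U_4}:
Path 1: U_1 → U_2 → U_7
  U_2 is a chain here and U_2 is conditioned on, so the path is blocked at U_2.
Path 2: U_1 → U_2 → U_6 → U_7
  U_2 is a chain here and U_2 is conditioned on, so the path is blocked at U_2.
Path 3: U_1 → U_6 → U_7
  U_6 is a chain and U_6 is not conditioned on — no node blocks this path, so it is active.
Path 4: U_1 → U_6 ← U_2 → U_7
  U_6 is a collider here and neither U_6 nor any of its descendants is conditioned on, so the collider stays closed — the path is blocked at U_6.
At least one path is unblocked, so d-separation fails.

No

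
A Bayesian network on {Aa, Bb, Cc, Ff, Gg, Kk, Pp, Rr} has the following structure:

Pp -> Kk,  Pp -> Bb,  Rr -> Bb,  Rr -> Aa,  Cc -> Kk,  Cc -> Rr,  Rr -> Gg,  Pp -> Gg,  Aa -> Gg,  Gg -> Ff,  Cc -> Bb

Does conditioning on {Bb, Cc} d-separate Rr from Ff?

Enumerating the 6 paths from Rr to Ff and testing each for blocking by {Bb, Cc}:
Path 1: Rr → Bb ← Pp → Gg → Ff
  Bb is a collider and Bb is conditioned on, which opens it; Pp is a fork and Pp is not conditioned on; Gg is a chain and Gg is not conditioned on — no node blocks this path, so it is active.
Path 2: Rr → Bb ← Cc → Kk ← Pp → Gg → Ff
  Cc is a fork here and Cc is conditioned on, so the path is blocked at Cc.
Path 3: Rr → Gg → Ff
  Gg is a chain and Gg is not conditioned on — no node blocks this path, so it is active.
Path 4: Rr ← Cc → Bb ← Pp → Gg → Ff
  Cc is a fork here and Cc is conditioned on, so the path is blocked at Cc.
Path 5: Rr ← Cc → Kk ← Pp → Gg → Ff
  Cc is a fork here and Cc is conditioned on, so the path is blocked at Cc.
Path 6: Rr → Aa → Gg → Ff
  Aa is a chain and Aa is not conditioned on; Gg is a chain and Gg is not conditioned on — no node blocks this path, so it is active.
Because an active path exists, Rr and Ff are not d-separated.

No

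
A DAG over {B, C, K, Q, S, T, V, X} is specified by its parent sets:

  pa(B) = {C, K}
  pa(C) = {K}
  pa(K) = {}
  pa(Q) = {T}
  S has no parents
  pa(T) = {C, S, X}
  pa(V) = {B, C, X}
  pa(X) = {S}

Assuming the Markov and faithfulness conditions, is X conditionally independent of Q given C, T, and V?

We examine all 5 paths between X and Q:
  1. X → V ← C → T → Q — V:collider[open]; C:fork[blocks]; T:chain[blocks] ⇒ blocked
  2. X → V ← B ← K → C → T → Q — V:collider[open]; B:chain[open]; K:fork[open]; C:chain[blocks]; T:chain[blocks] ⇒ blocked
  3. X → V ← B ← C → T → Q — V:collider[open]; B:chain[open]; C:fork[blocks]; T:chain[blocks] ⇒ blocked
  4. X ← S → T → Q — S:fork[open]; T:chain[blocks] ⇒ blocked
  5. X → T → Q — T:chain[blocks] ⇒ blocked
Every path is blocked, so X and Q are d-separated given {C, T, V}.

Yes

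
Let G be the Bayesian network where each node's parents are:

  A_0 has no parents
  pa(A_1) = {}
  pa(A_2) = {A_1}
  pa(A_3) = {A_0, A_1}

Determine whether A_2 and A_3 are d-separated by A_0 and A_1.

There is one path between A_2 and A_3:
  1. A_2 ← A_1 → A_3 — A_1:fork[blocks] ⇒ blocked
Every path is blocked, so A_2 and A_3 are d-separated given {A_0, A_1}.

Yes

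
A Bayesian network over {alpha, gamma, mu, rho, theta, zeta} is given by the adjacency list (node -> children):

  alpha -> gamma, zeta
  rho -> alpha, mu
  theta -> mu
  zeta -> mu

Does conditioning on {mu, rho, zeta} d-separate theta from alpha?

Yes

There are 2 undirected paths between theta and alpha; checking each against the conditioning set {mu, rho, zeta}:
Path 1: theta → mu ← rho → alpha
  rho is a fork here and rho is conditioned on, so the path is blocked at rho.
Path 2: theta → mu ← zeta ← alpha
  zeta is a chain here and zeta is conditioned on, so the path is blocked at zeta.
Every path is blocked, so theta and alpha are d-separated given {mu, rho, zeta}.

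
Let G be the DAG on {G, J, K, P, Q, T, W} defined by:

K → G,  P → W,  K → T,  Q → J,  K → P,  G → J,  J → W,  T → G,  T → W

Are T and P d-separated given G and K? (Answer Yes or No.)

Yes

We examine all 6 paths between T and P:
Path 1: T → G → J → W ← P
  G is a chain here and G is conditioned on, so the path is blocked at G.
Path 2: T → G ← K → P
  K is a fork here and K is conditioned on, so the path is blocked at K.
Path 3: T → W ← J ← G ← K → P
  W is a collider here and neither W nor any of its descendants is conditioned on, so the collider stays closed — the path is blocked at W.
Path 4: T → W ← P
  W is a collider here and neither W nor any of its descendants is conditioned on, so the collider stays closed — the path is blocked at W.
Path 5: T ← K → G → J → W ← P
  K is a fork here and K is conditioned on, so the path is blocked at K.
Path 6: T ← K → P
  K is a fork here and K is conditioned on, so the path is blocked at K.
All paths are blocked; T ⊥ P | {G, K} holds.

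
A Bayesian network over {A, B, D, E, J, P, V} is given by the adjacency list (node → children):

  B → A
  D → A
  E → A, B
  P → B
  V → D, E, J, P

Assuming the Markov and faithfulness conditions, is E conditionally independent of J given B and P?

5 paths connect E and J; each must be blocked for d-separation to hold:
  1. E → A ← D ← V → J — A:collider[blocks]; D:chain[open]; V:fork[open] ⇒ blocked
  2. E → A ← B ← P ← V → J — A:collider[blocks]; B:chain[blocks]; P:chain[blocks]; V:fork[open] ⇒ blocked
  3. E ← V → J — V:fork[open] ⇒ active
  4. E → B ← P ← V → J — B:collider[open]; P:chain[blocks]; V:fork[open] ⇒ blocked
  5. E → B → A ← D ← V → J — B:chain[blocks]; A:collider[blocks]; D:chain[open]; V:fork[open] ⇒ blocked
Since the path E ← V → J is active, E and J are not d-separated given {B, P}.

No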